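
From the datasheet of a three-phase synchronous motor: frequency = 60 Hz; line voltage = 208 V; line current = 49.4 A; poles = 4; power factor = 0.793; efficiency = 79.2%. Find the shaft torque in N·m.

P_in = √3·V·I·cosφ = 1.732 × 208 × 49.4 × 0.793 = 14113 W
P_out = η·P_in = 0.792 × 14113 = 11177 W
n = n_s = 120×60/4 = 1800 rpm (synchronous)
ω = 2π×1800/60 = 188.5 rad/s
τ = P_out/ω = 11177/188.5 = 59.3 N·m

59.3 N·m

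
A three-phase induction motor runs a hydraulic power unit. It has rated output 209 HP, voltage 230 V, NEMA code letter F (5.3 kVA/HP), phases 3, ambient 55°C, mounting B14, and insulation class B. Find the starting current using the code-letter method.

S_LR = 5.3 × 209 = 1107.7 kVA
I_LR = S_LR/(√3·V_L) = 1107700/(1.732×230) = 2780 A

2780 A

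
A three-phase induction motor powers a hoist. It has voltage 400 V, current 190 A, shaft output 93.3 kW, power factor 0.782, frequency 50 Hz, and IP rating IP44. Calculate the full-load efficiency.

90.6 %

P_out = 93.3 kW = 93300 W
P_in = √3·V_L·I_L·cosφ = 1.732 × 400 × 190 × 0.782 = 102936 W
η = P_out / P_in = 93300 / 102936 = 0.906 = 90.6%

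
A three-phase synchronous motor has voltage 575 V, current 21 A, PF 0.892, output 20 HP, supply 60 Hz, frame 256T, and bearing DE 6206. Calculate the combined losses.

P_in = √3·V·I·cosφ = 1.732×575×21×0.892 = 18655 W
P_out = 20×746 = 14920 W
Losses = P_in − P_out = 18655 − 14920 = 3735 W

3740 W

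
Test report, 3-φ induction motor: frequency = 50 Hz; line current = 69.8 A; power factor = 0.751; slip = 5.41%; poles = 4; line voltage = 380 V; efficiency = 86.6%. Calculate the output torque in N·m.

201 N·m

P_in = √3·V·I·cosφ = 1.732 × 380 × 69.8 × 0.751 = 34501 W
P_out = η·P_in = 0.866 × 34501 = 29878 W
n_s = 120×50/4 = 1500 rpm; n = 1500×(1−0.0541) = 1419 rpm
ω = 2π×1419/60 = 148.6 rad/s
τ = P_out/ω = 29878/148.6 = 201 N·m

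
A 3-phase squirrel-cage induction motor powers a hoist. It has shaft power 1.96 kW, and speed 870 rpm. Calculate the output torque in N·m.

21.5 N·m

ω = 2π × 870/60 = 91.11 rad/s
τ = P/ω = 1960/91.11 = 21.5 N·m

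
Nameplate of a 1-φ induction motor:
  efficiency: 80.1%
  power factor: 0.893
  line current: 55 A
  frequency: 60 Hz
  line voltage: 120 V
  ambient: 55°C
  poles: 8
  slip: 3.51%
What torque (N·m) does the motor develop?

P_in = V·I·cosφ = 120 × 55 × 0.893 = 5894 W
P_out = η·P_in = 0.801 × 5894 = 4721 W
n_s = 120×60/8 = 900 rpm; n = 900×(1−0.0351) = 868 rpm
ω = 2π×868/60 = 90.9 rad/s
τ = P_out/ω = 4721/90.9 = 51.9 N·m

51.9 N·m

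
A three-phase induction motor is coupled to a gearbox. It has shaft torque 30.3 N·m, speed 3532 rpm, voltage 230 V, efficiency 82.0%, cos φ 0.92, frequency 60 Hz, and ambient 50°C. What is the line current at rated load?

ω = 2π×3532/60 = 369.9 rad/s; P_out = τω = 30.3 × 369.9 = 11208 W
P_in = P_out / η = 11208 / 0.820 = 13668 W
I_L = P_in / (√3·V_L·cosφ) = 13668 / (1.732 × 230 × 0.92) = 37.3 A

37.3 A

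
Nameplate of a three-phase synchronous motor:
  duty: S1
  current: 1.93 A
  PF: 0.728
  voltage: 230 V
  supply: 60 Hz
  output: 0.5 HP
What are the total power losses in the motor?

P_in = √3·V·I·cosφ = 1.732×230×1.93×0.728 = 560 W
P_out = 0.5×746 = 373 W
Losses = P_in − P_out = 560 − 373 = 187 W

187 W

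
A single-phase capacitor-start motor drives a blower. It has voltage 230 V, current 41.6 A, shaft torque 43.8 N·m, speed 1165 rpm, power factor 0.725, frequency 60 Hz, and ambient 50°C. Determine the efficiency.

ω = 2π × 1165/60 = 122 rad/s; P_out = τω = 43.8 × 122 = 5344 W
P_in = V·I·cosφ = 230 × 41.6 × 0.725 = 6937 W
η = P_out / P_in = 5344 / 6937 = 0.770 = 77.0%

77.0 %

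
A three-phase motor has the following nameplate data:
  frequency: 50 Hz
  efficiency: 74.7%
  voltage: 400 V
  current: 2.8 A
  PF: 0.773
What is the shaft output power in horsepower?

P_in = √3·V·I·cosφ = 1.732 × 400 × 2.8 × 0.773 = 1499 W
P_out = η·P_in = 0.747 × 1499 = 1120 W
= 1120/746 = 1.5 HP

1.5 HP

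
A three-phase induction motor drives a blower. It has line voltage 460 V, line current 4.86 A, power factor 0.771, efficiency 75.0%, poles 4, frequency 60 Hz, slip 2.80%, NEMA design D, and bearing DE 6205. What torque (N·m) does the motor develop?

12.2 N·m

P_in = √3·V·I·cosφ = 1.732 × 460 × 4.86 × 0.771 = 2985 W
P_out = η·P_in = 0.75 × 2985 = 2239 W
n_s = 120×60/4 = 1800 rpm; n = 1800×(1−0.028) = 1750 rpm
ω = 2π×1750/60 = 183.3 rad/s
τ = P_out/ω = 2239/183.3 = 12.2 N·m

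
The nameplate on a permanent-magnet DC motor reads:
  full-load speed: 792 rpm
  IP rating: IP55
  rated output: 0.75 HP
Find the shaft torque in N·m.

P_out = 0.75 × 746 = 560 W
ω = 2π × 792/60 = 82.94 rad/s
τ = P_out/ω = 560/82.94 = 6.75 N·m

6.75 N·m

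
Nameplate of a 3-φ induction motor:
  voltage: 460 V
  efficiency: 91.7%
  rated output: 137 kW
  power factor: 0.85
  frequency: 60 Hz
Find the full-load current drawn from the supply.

P_out = 137 kW = 137000 W
P_in = P_out / η = 137000 / 0.917 = 149400 W
I_L = P_in / (√3·V_L·cosφ) = 149400 / (1.732 × 460 × 0.85) = 221 A

221 A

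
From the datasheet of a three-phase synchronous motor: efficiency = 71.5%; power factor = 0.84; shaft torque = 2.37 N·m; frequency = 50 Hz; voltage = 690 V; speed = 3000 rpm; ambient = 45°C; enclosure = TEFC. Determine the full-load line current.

1.04 A

ω = 2π×3000/60 = 314.2 rad/s; P_out = τω = 2.37 × 314.2 = 745 W
P_in = P_out / η = 745 / 0.715 = 1042 W
I_L = P_in / (√3·V_L·cosφ) = 1042 / (1.732 × 690 × 0.84) = 1.04 A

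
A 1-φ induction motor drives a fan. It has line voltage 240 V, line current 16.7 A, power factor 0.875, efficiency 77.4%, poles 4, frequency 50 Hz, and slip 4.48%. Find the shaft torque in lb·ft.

13.3 lb·ft

P_in = V·I·cosφ = 240 × 16.7 × 0.875 = 3507 W
P_out = η·P_in = 0.774 × 3507 = 2714 W
n_s = 120×50/4 = 1500 rpm; n = 1500×(1−0.0448) = 1433 rpm
ω = 2π×1433/60 = 150.1 rad/s
τ = P_out/ω = 2714/150.1 = 18.08 N·m
In lb·ft: 18.08/1.356 = 13.3 lb·ft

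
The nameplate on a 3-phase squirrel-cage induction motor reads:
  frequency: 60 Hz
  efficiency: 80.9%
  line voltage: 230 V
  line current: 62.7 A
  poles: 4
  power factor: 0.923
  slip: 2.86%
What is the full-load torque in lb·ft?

75.1 lb·ft

P_in = √3·V·I·cosφ = 1.732 × 230 × 62.7 × 0.923 = 23054 W
P_out = η·P_in = 0.809 × 23054 = 18651 W
n_s = 120×60/4 = 1800 rpm; n = 1800×(1−0.0286) = 1749 rpm
ω = 2π×1749/60 = 183.2 rad/s
τ = P_out/ω = 18651/183.2 = 101.8 N·m
In lb·ft: 101.8/1.356 = 75.1 lb·ft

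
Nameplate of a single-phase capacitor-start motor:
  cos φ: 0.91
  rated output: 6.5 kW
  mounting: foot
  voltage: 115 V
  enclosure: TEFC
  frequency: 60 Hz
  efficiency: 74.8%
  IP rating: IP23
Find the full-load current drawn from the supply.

P_out = 6.5 kW = 6500 W
P_in = P_out / η = 6500 / 0.748 = 8690 W
I = P_in / (V·cosφ) = 8690 / (115 × 0.91) = 83 A

83 A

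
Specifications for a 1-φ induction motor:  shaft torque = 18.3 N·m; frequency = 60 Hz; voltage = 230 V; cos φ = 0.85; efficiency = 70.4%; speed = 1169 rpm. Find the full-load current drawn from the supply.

16.3 A

ω = 2π×1169/60 = 122.4 rad/s; P_out = τω = 18.3 × 122.4 = 2240 W
P_in = P_out / η = 2240 / 0.704 = 3182 W
I = P_in / (V·cosφ) = 3182 / (230 × 0.85) = 16.3 A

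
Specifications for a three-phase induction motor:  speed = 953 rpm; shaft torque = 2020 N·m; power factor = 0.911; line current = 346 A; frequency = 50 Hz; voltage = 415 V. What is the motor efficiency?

ω = 2π × 953/60 = 99.8 rad/s; P_out = τω = 2020 × 99.8 = 201596 W
P_in = √3·V_L·I_L·cosφ = 1.732 × 415 × 346 × 0.911 = 226564 W
η = P_out / P_in = 201596 / 226564 = 0.890 = 89.0%

89.0 %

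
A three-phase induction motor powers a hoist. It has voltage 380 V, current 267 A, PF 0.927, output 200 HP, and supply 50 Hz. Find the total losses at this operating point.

P_in = √3·V·I·cosφ = 1.732×380×267×0.927 = 162901 W
P_out = 200×746 = 149200 W
Losses = P_in − P_out = 162901 − 149200 = 13701 W

13700 W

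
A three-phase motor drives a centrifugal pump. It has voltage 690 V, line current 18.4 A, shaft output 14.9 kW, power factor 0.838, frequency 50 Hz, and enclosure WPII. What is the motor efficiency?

80.9 %

P_out = 14.9 kW = 14900 W
P_in = √3·V_L·I_L·cosφ = 1.732 × 690 × 18.4 × 0.838 = 18427 W
η = P_out / P_in = 14900 / 18427 = 0.809 = 80.9%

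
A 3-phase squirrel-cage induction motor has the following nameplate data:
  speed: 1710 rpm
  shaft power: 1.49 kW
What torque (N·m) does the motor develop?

8.32 N·m

ω = 2π × 1710/60 = 179.1 rad/s
τ = P/ω = 1490/179.1 = 8.32 N·m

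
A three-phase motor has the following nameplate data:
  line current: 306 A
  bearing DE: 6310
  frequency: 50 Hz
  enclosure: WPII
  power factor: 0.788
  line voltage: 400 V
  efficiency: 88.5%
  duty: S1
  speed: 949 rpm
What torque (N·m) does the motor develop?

1490 N·m

P_in = √3·V·I·cosφ = 1.732 × 400 × 306 × 0.788 = 167053 W
P_out = η·P_in = 0.885 × 167053 = 147842 W
n = 949 rpm
ω = 2π×949/60 = 99.38 rad/s
τ = P_out/ω = 147842/99.38 = 1490 N·m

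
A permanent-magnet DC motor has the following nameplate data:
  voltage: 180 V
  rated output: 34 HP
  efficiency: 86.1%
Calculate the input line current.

164 A

P_out = 34 × 746 = 25364 W
P_in = P_out / η = 25364 / 0.861 = 29459 W
I = P_in / V = 29459 / 180 = 164 A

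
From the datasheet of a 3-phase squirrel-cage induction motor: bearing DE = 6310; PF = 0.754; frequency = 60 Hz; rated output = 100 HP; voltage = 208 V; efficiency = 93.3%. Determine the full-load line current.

P_out = 100 × 746 = 74600 W
P_in = P_out / η = 74600 / 0.933 = 79957 W
I_L = P_in / (√3·V_L·cosφ) = 79957 / (1.732 × 208 × 0.754) = 294 A

294 A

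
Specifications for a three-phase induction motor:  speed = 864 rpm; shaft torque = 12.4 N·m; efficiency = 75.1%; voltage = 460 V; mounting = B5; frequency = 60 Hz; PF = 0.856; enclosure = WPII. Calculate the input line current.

ω = 2π×864/60 = 90.48 rad/s; P_out = τω = 12.4 × 90.48 = 1122 W
P_in = P_out / η = 1122 / 0.751 = 1494 W
I_L = P_in / (√3·V_L·cosφ) = 1494 / (1.732 × 460 × 0.856) = 2.19 A

2.19 A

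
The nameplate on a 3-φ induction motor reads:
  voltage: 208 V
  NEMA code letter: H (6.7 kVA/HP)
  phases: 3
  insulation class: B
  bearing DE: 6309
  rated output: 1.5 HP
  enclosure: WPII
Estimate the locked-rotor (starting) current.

27.9 A

S_LR = 6.7 × 1.5 = 10.05 kVA
I_LR = S_LR/(√3·V_L) = 10050/(1.732×208) = 27.9 A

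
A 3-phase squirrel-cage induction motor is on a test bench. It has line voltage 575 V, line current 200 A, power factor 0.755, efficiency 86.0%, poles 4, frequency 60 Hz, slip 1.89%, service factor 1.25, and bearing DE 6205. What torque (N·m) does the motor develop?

P_in = √3·V·I·cosφ = 1.732 × 575 × 200 × 0.755 = 150381 W
P_out = η·P_in = 0.86 × 150381 = 129328 W
n_s = 120×60/4 = 1800 rpm; n = 1800×(1−0.0189) = 1766 rpm
ω = 2π×1766/60 = 184.9 rad/s
τ = P_out/ω = 129328/184.9 = 699 N·m

699 N·m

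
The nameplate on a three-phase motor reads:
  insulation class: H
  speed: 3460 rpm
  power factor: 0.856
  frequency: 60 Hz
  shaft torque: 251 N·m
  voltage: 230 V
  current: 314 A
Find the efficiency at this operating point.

ω = 2π × 3460/60 = 362.3 rad/s; P_out = τω = 251 × 362.3 = 90937 W
P_in = √3·V_L·I_L·cosφ = 1.732 × 230 × 314 × 0.856 = 107073 W
η = P_out / P_in = 90937 / 107073 = 0.849 = 84.9%

84.9 %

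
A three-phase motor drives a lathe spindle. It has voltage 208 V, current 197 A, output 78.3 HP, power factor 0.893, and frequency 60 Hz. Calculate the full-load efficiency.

P_out = 78.3 × 746 = 58412 W
P_in = √3·V_L·I_L·cosφ = 1.732 × 208 × 197 × 0.893 = 63377 W
η = P_out / P_in = 58412 / 63377 = 0.922 = 92.2%

92.2 %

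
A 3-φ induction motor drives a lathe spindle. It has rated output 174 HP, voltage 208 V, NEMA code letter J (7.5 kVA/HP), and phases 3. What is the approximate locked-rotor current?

S_LR = 7.5 × 174 = 1305 kVA
I_LR = S_LR/(√3·V_L) = 1305000/(1.732×208) = 3620 A

3620 A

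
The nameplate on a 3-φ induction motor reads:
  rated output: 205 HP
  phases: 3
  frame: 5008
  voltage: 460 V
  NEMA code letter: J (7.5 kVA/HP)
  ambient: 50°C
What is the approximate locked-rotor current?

S_LR = 7.5 × 205 = 1537.5 kVA
I_LR = S_LR/(√3·V_L) = 1537500/(1.732×460) = 1930 A

1930 A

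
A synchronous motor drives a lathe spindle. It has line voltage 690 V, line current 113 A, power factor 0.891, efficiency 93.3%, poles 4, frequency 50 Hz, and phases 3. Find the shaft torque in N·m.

P_in = √3·V·I·cosφ = 1.732 × 690 × 113 × 0.891 = 120324 W
P_out = η·P_in = 0.933 × 120324 = 112262 W
n = n_s = 120×50/4 = 1500 rpm (synchronous)
ω = 2π×1500/60 = 157.1 rad/s
τ = P_out/ω = 112262/157.1 = 715 N·m

715 N·m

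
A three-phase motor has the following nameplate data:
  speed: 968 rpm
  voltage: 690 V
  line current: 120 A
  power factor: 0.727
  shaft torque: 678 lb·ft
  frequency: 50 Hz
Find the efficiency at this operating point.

89.4 %

τ = 678 lb·ft × 1.356 = 919.4 N·m
ω = 2π × 968/60 = 101.4 rad/s; P_out = τω = 919.4 × 101.4 = 93227 W
P_in = √3·V_L·I_L·cosφ = 1.732 × 690 × 120 × 0.727 = 104259 W
η = P_out / P_in = 93227 / 104259 = 0.894 = 89.4%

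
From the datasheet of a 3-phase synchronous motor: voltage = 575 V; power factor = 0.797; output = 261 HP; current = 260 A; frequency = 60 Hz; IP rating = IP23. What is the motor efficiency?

P_out = 261 × 746 = 194706 W
P_in = √3·V_L·I_L·cosφ = 1.732 × 575 × 260 × 0.797 = 206370 W
η = P_out / P_in = 194706 / 206370 = 0.943 = 94.3%

94.3 %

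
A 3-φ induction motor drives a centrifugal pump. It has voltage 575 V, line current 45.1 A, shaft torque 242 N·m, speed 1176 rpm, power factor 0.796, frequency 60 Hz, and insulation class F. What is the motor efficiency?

83.4 %

ω = 2π × 1176/60 = 123.2 rad/s; P_out = τω = 242 × 123.2 = 29814 W
P_in = √3·V_L·I_L·cosφ = 1.732 × 575 × 45.1 × 0.796 = 35752 W
η = P_out / P_in = 29814 / 35752 = 0.834 = 83.4%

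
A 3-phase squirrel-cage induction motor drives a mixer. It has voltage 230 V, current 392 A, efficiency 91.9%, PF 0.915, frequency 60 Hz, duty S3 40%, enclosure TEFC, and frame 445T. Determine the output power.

P_in = √3·V·I·cosφ = 1.732 × 230 × 392 × 0.915 = 142884 W
P_out = η·P_in = 0.919 × 142884 = 131310 W

131 kW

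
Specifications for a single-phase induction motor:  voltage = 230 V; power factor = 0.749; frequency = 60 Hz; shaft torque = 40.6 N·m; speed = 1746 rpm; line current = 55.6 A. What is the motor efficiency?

ω = 2π × 1746/60 = 182.8 rad/s; P_out = τω = 40.6 × 182.8 = 7422 W
P_in = V·I·cosφ = 230 × 55.6 × 0.749 = 9578 W
η = P_out / P_in = 7422 / 9578 = 0.775 = 77.5%

77.5 %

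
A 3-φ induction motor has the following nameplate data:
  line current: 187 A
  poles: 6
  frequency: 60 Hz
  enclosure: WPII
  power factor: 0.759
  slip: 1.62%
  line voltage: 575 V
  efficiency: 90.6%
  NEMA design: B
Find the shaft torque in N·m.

P_in = √3·V·I·cosφ = 1.732 × 575 × 187 × 0.759 = 141351 W
P_out = η·P_in = 0.906 × 141351 = 128064 W
n_s = 120×60/6 = 1200 rpm; n = 1200×(1−0.0162) = 1181 rpm
ω = 2π×1181/60 = 123.7 rad/s
τ = P_out/ω = 128064/123.7 = 1040 N·m

1040 N·m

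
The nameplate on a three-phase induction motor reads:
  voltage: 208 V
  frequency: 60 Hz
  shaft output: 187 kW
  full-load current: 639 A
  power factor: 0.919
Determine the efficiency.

88.4 %

P_out = 187 kW = 187000 W
P_in = √3·V_L·I_L·cosφ = 1.732 × 208 × 639 × 0.919 = 211557 W
η = P_out / P_in = 187000 / 211557 = 0.884 = 88.4%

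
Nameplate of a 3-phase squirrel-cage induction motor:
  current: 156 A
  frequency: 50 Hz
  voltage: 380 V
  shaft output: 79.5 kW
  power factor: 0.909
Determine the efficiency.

85.2 %

P_out = 79.5 kW = 79500 W
P_in = √3·V_L·I_L·cosφ = 1.732 × 380 × 156 × 0.909 = 93330 W
η = P_out / P_in = 79500 / 93330 = 0.852 = 85.2%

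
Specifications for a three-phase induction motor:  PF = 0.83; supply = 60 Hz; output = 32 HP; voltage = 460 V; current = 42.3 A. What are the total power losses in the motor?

4100 W

P_in = √3·V·I·cosφ = 1.732×460×42.3×0.83 = 27972 W
P_out = 32×746 = 23872 W
Losses = P_in − P_out = 27972 − 23872 = 4100 W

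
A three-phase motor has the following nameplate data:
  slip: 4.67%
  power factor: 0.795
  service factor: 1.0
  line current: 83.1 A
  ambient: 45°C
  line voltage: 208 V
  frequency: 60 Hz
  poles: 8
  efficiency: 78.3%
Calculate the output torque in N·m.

207 N·m

P_in = √3·V·I·cosφ = 1.732 × 208 × 83.1 × 0.795 = 23800 W
P_out = η·P_in = 0.783 × 23800 = 18635 W
n_s = 120×60/8 = 900 rpm; n = 900×(1−0.0467) = 858 rpm
ω = 2π×858/60 = 89.85 rad/s
τ = P_out/ω = 18635/89.85 = 207 N·m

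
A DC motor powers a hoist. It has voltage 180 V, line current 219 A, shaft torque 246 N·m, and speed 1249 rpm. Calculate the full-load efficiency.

ω = 2π × 1249/60 = 130.8 rad/s; P_out = τω = 246 × 130.8 = 32177 W
P_in = V·I = 180 × 219 = 39420 W
η = P_out / P_in = 32177 / 39420 = 0.816 = 81.6%

81.6 %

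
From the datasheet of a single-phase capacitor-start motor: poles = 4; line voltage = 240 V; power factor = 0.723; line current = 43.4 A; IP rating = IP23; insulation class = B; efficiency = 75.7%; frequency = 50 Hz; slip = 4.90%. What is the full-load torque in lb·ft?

P_in = V·I·cosφ = 240 × 43.4 × 0.723 = 7531 W
P_out = η·P_in = 0.757 × 7531 = 5701 W
n_s = 120×50/4 = 1500 rpm; n = 1500×(1−0.049) = 1427 rpm
ω = 2π×1427/60 = 149.4 rad/s
τ = P_out/ω = 5701/149.4 = 38.16 N·m
In lb·ft: 38.16/1.356 = 28.1 lb·ft

28.1 lb·ft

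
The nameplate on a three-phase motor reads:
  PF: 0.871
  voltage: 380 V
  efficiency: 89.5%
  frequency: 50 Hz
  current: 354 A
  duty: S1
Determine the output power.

P_in = √3·V·I·cosφ = 1.732 × 380 × 354 × 0.871 = 202933 W
P_out = η·P_in = 0.895 × 202933 = 181625 W

182 kW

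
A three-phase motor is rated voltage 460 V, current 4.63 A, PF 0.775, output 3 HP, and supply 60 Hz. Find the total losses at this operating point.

621 W

P_in = √3·V·I·cosφ = 1.732×460×4.63×0.775 = 2859 W
P_out = 3×746 = 2238 W
Losses = P_in − P_out = 2859 − 2238 = 621 W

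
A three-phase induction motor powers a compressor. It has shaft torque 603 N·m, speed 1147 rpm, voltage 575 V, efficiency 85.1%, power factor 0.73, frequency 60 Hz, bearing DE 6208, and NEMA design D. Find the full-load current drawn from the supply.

117 A

ω = 2π×1147/60 = 120.1 rad/s; P_out = τω = 603 × 120.1 = 72420 W
P_in = P_out / η = 72420 / 0.851 = 85100 W
I_L = P_in / (√3·V_L·cosφ) = 85100 / (1.732 × 575 × 0.73) = 117 A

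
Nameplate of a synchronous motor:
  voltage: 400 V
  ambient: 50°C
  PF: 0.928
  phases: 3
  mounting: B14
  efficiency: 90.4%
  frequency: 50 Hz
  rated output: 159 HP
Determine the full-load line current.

204 A

P_out = 159 × 746 = 118614 W
P_in = P_out / η = 118614 / 0.904 = 131210 W
I_L = P_in / (√3·V_L·cosφ) = 131210 / (1.732 × 400 × 0.928) = 204 A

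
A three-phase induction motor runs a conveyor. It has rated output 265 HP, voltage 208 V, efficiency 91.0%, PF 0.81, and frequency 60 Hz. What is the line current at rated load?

744 A

P_out = 265 × 746 = 197690 W
P_in = P_out / η = 197690 / 0.910 = 217242 W
I_L = P_in / (√3·V_L·cosφ) = 217242 / (1.732 × 208 × 0.81) = 744 A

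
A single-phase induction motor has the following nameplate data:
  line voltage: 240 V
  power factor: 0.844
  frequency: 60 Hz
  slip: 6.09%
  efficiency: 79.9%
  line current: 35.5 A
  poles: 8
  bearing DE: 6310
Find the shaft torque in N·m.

P_in = V·I·cosφ = 240 × 35.5 × 0.844 = 7191 W
P_out = η·P_in = 0.799 × 7191 = 5746 W
n_s = 120×60/8 = 900 rpm; n = 900×(1−0.0609) = 845 rpm
ω = 2π×845/60 = 88.49 rad/s
τ = P_out/ω = 5746/88.49 = 64.9 N·m

64.9 N·m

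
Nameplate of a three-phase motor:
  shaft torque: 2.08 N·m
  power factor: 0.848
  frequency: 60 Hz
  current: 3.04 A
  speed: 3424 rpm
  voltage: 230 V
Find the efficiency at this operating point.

72.6 %

ω = 2π × 3424/60 = 358.6 rad/s; P_out = τω = 2.08 × 358.6 = 746 W
P_in = √3·V_L·I_L·cosφ = 1.732 × 230 × 3.04 × 0.848 = 1027 W
η = P_out / P_in = 746 / 1027 = 0.726 = 72.6%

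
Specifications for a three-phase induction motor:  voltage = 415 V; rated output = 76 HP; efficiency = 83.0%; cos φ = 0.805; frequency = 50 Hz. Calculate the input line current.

118 A

P_out = 76 × 746 = 56696 W
P_in = P_out / η = 56696 / 0.830 = 68308 W
I_L = P_in / (√3·V_L·cosφ) = 68308 / (1.732 × 415 × 0.805) = 118 A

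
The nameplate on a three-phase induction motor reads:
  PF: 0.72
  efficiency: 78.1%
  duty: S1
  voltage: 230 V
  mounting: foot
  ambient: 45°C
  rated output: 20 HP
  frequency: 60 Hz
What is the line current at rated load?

P_out = 20 × 746 = 14920 W
P_in = P_out / η = 14920 / 0.781 = 19104 W
I_L = P_in / (√3·V_L·cosφ) = 19104 / (1.732 × 230 × 0.72) = 66.6 A

66.6 A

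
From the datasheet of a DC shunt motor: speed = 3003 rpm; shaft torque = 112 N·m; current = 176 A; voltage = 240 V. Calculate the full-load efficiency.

ω = 2π × 3003/60 = 314.5 rad/s; P_out = τω = 112 × 314.5 = 35224 W
P_in = V·I = 240 × 176 = 42240 W
η = P_out / P_in = 35224 / 42240 = 0.834 = 83.4%

83.4 %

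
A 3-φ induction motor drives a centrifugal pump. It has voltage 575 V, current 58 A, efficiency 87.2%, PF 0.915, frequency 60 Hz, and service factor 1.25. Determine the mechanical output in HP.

P_in = √3·V·I·cosφ = 1.732 × 575 × 58 × 0.915 = 52852 W
P_out = η·P_in = 0.872 × 52852 = 46087 W
= 46087/746 = 61.8 HP

61.8 HP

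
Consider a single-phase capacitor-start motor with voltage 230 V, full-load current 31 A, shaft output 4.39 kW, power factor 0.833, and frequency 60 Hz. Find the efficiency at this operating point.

73.9 %

P_out = 4.39 kW = 4390 W
P_in = V·I·cosφ = 230 × 31 × 0.833 = 5939 W
η = P_out / P_in = 4390 / 5939 = 0.739 = 73.9%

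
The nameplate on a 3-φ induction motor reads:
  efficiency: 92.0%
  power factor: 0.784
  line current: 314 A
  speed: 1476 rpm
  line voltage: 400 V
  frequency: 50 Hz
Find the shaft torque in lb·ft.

P_in = √3·V·I·cosφ = 1.732 × 400 × 314 × 0.784 = 170551 W
P_out = η·P_in = 0.92 × 170551 = 156907 W
n = 1476 rpm
ω = 2π×1476/60 = 154.6 rad/s
τ = P_out/ω = 156907/154.6 = 1015 N·m
In lb·ft: 1015/1.356 = 749 lb·ft

749 lb·ft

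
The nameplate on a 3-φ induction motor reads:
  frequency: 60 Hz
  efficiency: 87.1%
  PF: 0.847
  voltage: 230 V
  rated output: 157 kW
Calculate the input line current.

534 A

P_out = 157 kW = 157000 W
P_in = P_out / η = 157000 / 0.871 = 180253 W
I_L = P_in / (√3·V_L·cosφ) = 180253 / (1.732 × 230 × 0.847) = 534 A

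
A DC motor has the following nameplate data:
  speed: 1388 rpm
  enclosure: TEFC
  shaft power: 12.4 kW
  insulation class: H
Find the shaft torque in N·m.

85.3 N·m

ω = 2π × 1388/60 = 145.4 rad/s
τ = P/ω = 12400/145.4 = 85.3 N·m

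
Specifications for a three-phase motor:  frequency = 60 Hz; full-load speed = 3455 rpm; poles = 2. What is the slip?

4.03 %

n_s = 120f/p = 120×60/2 = 3600 rpm
s = (n_s − n)/n_s = (3600 − 3455)/3600 = 0.0403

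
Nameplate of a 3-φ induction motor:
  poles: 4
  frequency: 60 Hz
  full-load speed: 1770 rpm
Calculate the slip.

1.67 %

n_s = 120f/p = 120×60/4 = 1800 rpm
s = (n_s − n)/n_s = (1800 − 1770)/1800 = 0.0167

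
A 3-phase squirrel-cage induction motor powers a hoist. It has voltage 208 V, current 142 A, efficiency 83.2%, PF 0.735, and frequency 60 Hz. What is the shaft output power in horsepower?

41.9 HP

P_in = √3·V·I·cosφ = 1.732 × 208 × 142 × 0.735 = 37600 W
P_out = η·P_in = 0.832 × 37600 = 31283 W
= 31283/746 = 41.9 HP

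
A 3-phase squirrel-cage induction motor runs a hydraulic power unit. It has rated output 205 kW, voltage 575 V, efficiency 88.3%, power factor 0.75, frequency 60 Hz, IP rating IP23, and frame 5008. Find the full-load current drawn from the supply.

311 A

P_out = 205 kW = 205000 W
P_in = P_out / η = 205000 / 0.883 = 232163 W
I_L = P_in / (√3·V_L·cosφ) = 232163 / (1.732 × 575 × 0.75) = 311 A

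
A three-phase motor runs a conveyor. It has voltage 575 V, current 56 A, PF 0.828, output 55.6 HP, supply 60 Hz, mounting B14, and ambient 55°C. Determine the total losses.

4.7 kW

P_in = √3·V·I·cosφ = 1.732×575×56×0.828 = 46178 W
P_out = 55.6×746 = 41478 W
Losses = P_in − P_out = 46178 − 41478 = 4700 W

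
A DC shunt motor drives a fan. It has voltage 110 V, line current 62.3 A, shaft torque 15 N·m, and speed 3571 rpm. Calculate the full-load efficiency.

81.9 %

ω = 2π × 3571/60 = 374 rad/s; P_out = τω = 15 × 374 = 5610 W
P_in = V·I = 110 × 62.3 = 6853 W
η = P_out / P_in = 5610 / 6853 = 0.819 = 81.9%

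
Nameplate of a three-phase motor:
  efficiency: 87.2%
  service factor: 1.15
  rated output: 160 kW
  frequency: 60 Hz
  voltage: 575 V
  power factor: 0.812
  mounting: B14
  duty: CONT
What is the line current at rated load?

227 A

P_out = 160 kW = 160000 W
P_in = P_out / η = 160000 / 0.872 = 183486 W
I_L = P_in / (√3·V_L·cosφ) = 183486 / (1.732 × 575 × 0.812) = 227 A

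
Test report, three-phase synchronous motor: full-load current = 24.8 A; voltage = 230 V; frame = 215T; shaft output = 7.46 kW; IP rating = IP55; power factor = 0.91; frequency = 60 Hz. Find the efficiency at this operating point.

83.0 %

P_out = 7.46 kW = 7460 W
P_in = √3·V_L·I_L·cosφ = 1.732 × 230 × 24.8 × 0.91 = 8990 W
η = P_out / P_in = 7460 / 8990 = 0.830 = 83.0%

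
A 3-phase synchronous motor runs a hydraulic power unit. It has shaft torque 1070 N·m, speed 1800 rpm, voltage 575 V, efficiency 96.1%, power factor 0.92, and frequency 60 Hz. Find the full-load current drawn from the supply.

229 A

ω = 2π×1800/60 = 188.5 rad/s; P_out = τω = 1070 × 188.5 = 201695 W
P_in = P_out / η = 201695 / 0.961 = 209880 W
I_L = P_in / (√3·V_L·cosφ) = 209880 / (1.732 × 575 × 0.92) = 229 A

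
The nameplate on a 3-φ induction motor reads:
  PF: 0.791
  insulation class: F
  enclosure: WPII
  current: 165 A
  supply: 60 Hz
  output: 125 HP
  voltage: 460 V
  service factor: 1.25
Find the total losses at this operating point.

10700 W

P_in = √3·V·I·cosφ = 1.732×460×165×0.791 = 103984 W
P_out = 125×746 = 93250 W
Losses = P_in − P_out = 103984 − 93250 = 10734 W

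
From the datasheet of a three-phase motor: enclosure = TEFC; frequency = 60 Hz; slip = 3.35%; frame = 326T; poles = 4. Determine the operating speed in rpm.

1740 rpm

n_s = 120f/p = 120×60/4 = 1800 rpm
n = n_s(1 − s) = 1800 × (1 − 0.0335) = 1740 rpm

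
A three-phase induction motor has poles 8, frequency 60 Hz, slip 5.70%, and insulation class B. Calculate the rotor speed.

849 rpm

n_s = 120f/p = 120×60/8 = 900 rpm
n = n_s(1 − s) = 900 × (1 − 0.057) = 849 rpm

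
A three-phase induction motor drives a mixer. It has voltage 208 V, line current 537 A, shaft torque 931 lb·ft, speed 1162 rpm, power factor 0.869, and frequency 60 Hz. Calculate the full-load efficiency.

91.4 %

τ = 931 lb·ft × 1.356 = 1262 N·m
ω = 2π × 1162/60 = 121.7 rad/s; P_out = τω = 1262 × 121.7 = 153585 W
P_in = √3·V_L·I_L·cosφ = 1.732 × 208 × 537 × 0.869 = 168115 W
η = P_out / P_in = 153585 / 168115 = 0.914 = 91.4%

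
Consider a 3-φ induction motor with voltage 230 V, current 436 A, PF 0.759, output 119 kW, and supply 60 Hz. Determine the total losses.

12800 W

P_in = √3·V·I·cosφ = 1.732×230×436×0.759 = 131827 W
P_out = 119000 W
Losses = P_in − P_out = 131827 − 119000 = 12827 W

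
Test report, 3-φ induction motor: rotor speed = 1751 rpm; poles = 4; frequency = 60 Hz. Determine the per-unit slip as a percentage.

2.72 %

n_s = 120f/p = 120×60/4 = 1800 rpm
s = (n_s − n)/n_s = (1800 − 1751)/1800 = 0.0272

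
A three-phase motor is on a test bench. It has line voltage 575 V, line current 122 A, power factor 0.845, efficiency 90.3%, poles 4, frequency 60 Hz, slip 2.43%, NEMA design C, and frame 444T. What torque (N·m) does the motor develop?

504 N·m

P_in = √3·V·I·cosφ = 1.732 × 575 × 122 × 0.845 = 102667 W
P_out = η·P_in = 0.903 × 102667 = 92708 W
n_s = 120×60/4 = 1800 rpm; n = 1800×(1−0.0243) = 1756 rpm
ω = 2π×1756/60 = 183.9 rad/s
τ = P_out/ω = 92708/183.9 = 504 N·m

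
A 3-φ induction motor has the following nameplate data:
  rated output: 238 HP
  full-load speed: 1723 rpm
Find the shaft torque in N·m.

P_out = 238 × 746 = 177548 W
ω = 2π × 1723/60 = 180.4 rad/s
τ = P_out/ω = 177548/180.4 = 984 N·m

984 N·m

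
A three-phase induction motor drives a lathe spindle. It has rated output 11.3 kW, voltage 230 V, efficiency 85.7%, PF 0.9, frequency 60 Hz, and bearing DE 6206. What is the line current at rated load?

P_out = 11.3 kW = 11300 W
P_in = P_out / η = 11300 / 0.857 = 13186 W
I_L = P_in / (√3·V_L·cosφ) = 13186 / (1.732 × 230 × 0.9) = 36.8 A

36.8 A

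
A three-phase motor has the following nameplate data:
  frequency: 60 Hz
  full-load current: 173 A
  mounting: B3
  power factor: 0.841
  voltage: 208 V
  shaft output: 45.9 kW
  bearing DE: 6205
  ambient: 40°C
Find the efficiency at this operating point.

87.6 %

P_out = 45.9 kW = 45900 W
P_in = √3·V_L·I_L·cosφ = 1.732 × 208 × 173 × 0.841 = 52415 W
η = P_out / P_in = 45900 / 52415 = 0.876 = 87.6%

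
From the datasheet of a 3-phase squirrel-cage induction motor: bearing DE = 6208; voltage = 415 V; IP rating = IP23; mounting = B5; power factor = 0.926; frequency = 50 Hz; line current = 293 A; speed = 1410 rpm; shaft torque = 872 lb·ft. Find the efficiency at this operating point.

89.5 %

τ = 872 lb·ft × 1.356 = 1182 N·m
ω = 2π × 1410/60 = 147.7 rad/s; P_out = τω = 1182 × 147.7 = 174581 W
P_in = √3·V_L·I_L·cosφ = 1.732 × 415 × 293 × 0.926 = 195018 W
η = P_out / P_in = 174581 / 195018 = 0.895 = 89.5%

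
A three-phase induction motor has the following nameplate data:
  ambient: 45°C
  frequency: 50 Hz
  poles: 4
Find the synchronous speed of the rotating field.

n_s = 120f/p = 120×50/4 = 1500 rpm

1500 rpm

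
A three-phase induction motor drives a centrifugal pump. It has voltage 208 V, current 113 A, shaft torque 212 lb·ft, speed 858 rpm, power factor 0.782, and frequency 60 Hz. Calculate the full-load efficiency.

τ = 212 lb·ft × 1.356 = 287.5 N·m
ω = 2π × 858/60 = 89.85 rad/s; P_out = τω = 287.5 × 89.85 = 25832 W
P_in = √3·V_L·I_L·cosφ = 1.732 × 208 × 113 × 0.782 = 31834 W
η = P_out / P_in = 25832 / 31834 = 0.811 = 81.1%

81.1 %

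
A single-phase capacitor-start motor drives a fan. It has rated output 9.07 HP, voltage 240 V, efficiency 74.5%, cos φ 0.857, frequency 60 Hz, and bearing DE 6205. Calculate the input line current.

44.2 A

P_out = 9.07 × 746 = 6766 W
P_in = P_out / η = 6766 / 0.745 = 9082 W
I = P_in / (V·cosφ) = 9082 / (240 × 0.857) = 44.2 A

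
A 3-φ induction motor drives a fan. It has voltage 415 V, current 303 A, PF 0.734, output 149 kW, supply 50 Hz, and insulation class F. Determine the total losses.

10.9 kW

P_in = √3·V·I·cosφ = 1.732×415×303×0.734 = 159858 W
P_out = 149000 W
Losses = P_in − P_out = 159858 − 149000 = 10858 W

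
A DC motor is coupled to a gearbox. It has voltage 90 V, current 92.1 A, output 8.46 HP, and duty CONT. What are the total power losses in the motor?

1980 W

P_in = V·I = 90×92.1 = 8289 W
P_out = 8.46×746 = 6311 W
Losses = P_in − P_out = 8289 − 6311 = 1978 W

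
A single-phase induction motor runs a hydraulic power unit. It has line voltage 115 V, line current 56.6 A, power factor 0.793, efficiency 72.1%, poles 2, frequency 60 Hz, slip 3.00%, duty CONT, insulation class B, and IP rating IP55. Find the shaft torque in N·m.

P_in = V·I·cosφ = 115 × 56.6 × 0.793 = 5162 W
P_out = η·P_in = 0.721 × 5162 = 3722 W
n_s = 120×60/2 = 3600 rpm; n = 3600×(1−0.03) = 3492 rpm
ω = 2π×3492/60 = 365.7 rad/s
τ = P_out/ω = 3722/365.7 = 10.2 N·m

10.2 N·m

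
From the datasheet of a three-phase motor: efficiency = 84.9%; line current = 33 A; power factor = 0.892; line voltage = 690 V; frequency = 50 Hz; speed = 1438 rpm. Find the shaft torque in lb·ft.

146 lb·ft

P_in = √3·V·I·cosφ = 1.732 × 690 × 33 × 0.892 = 35178 W
P_out = η·P_in = 0.849 × 35178 = 29866 W
n = 1438 rpm
ω = 2π×1438/60 = 150.6 rad/s
τ = P_out/ω = 29866/150.6 = 198.3 N·m
In lb·ft: 198.3/1.356 = 146 lb·ft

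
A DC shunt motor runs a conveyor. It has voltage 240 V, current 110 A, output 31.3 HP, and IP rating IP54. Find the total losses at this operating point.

P_in = V·I = 240×110 = 26400 W
P_out = 31.3×746 = 23350 W
Losses = P_in − P_out = 26400 − 23350 = 3050 W

3.05 kW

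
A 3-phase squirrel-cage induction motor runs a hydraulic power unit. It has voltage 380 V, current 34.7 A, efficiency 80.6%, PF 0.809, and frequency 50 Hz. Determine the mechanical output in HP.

20 HP

P_in = √3·V·I·cosφ = 1.732 × 380 × 34.7 × 0.809 = 18476 W
P_out = η·P_in = 0.806 × 18476 = 14892 W
= 14892/746 = 20 HP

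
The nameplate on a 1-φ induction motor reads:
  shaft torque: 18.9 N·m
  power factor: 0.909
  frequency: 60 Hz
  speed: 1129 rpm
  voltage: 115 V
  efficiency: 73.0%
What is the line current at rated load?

ω = 2π×1129/60 = 118.2 rad/s; P_out = τω = 18.9 × 118.2 = 2234 W
P_in = P_out / η = 2234 / 0.730 = 3060 W
I = P_in / (V·cosφ) = 3060 / (115 × 0.909) = 29.3 A

29.3 A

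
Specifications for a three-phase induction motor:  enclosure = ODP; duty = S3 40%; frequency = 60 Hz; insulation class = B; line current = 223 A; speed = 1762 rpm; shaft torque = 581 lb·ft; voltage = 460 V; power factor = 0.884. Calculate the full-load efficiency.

τ = 581 lb·ft × 1.356 = 787.8 N·m
ω = 2π × 1762/60 = 184.5 rad/s; P_out = τω = 787.8 × 184.5 = 145349 W
P_in = √3·V_L·I_L·cosφ = 1.732 × 460 × 223 × 0.884 = 157059 W
η = P_out / P_in = 145349 / 157059 = 0.925 = 92.5%

92.5 %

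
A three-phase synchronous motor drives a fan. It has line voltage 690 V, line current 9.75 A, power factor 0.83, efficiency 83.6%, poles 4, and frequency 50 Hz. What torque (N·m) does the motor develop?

P_in = √3·V·I·cosφ = 1.732 × 690 × 9.75 × 0.83 = 9671 W
P_out = η·P_in = 0.836 × 9671 = 8085 W
n = n_s = 120×50/4 = 1500 rpm (synchronous)
ω = 2π×1500/60 = 157.1 rad/s
τ = P_out/ω = 8085/157.1 = 51.5 N·m

51.5 N·m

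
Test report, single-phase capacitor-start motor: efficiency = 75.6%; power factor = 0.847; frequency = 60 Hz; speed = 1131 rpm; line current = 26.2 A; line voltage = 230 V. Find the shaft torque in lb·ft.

24 lb·ft

P_in = V·I·cosφ = 230 × 26.2 × 0.847 = 5104 W
P_out = η·P_in = 0.756 × 5104 = 3859 W
n = 1131 rpm
ω = 2π×1131/60 = 118.4 rad/s
τ = P_out/ω = 3859/118.4 = 32.59 N·m
In lb·ft: 32.59/1.356 = 24 lb·ft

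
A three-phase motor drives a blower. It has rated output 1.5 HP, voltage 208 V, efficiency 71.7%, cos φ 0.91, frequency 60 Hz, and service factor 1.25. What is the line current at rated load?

4.76 A

P_out = 1.5 × 746 = 1119 W
P_in = P_out / η = 1119 / 0.717 = 1561 W
I_L = P_in / (√3·V_L·cosφ) = 1561 / (1.732 × 208 × 0.91) = 4.76 A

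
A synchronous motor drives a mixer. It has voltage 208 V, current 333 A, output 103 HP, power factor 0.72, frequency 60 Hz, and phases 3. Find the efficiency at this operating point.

P_out = 103 × 746 = 76838 W
P_in = √3·V_L·I_L·cosφ = 1.732 × 208 × 333 × 0.72 = 86375 W
η = P_out / P_in = 76838 / 86375 = 0.890 = 89.0%

89.0 %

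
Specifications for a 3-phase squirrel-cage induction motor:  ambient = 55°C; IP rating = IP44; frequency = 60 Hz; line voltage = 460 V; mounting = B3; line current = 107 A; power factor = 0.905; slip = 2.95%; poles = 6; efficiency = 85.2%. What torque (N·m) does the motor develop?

P_in = √3·V·I·cosφ = 1.732 × 460 × 107 × 0.905 = 77150 W
P_out = η·P_in = 0.852 × 77150 = 65732 W
n_s = 120×60/6 = 1200 rpm; n = 1200×(1−0.0295) = 1165 rpm
ω = 2π×1165/60 = 122 rad/s
τ = P_out/ω = 65732/122 = 539 N·m

539 N·m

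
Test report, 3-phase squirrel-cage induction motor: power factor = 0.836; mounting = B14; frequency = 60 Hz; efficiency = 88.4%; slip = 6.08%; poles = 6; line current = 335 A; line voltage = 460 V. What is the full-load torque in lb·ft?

P_in = √3·V·I·cosφ = 1.732 × 460 × 335 × 0.836 = 223129 W
P_out = η·P_in = 0.884 × 223129 = 197246 W
n_s = 120×60/6 = 1200 rpm; n = 1200×(1−0.0608) = 1127 rpm
ω = 2π×1127/60 = 118 rad/s
τ = P_out/ω = 197246/118 = 1672 N·m
In lb·ft: 1672/1.356 = 1230 lb·ft

1230 lb·ft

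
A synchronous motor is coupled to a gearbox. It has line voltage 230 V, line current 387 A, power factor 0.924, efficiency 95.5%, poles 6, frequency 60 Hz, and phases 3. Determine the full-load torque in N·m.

1080 N·m

P_in = √3·V·I·cosφ = 1.732 × 230 × 387 × 0.924 = 142449 W
P_out = η·P_in = 0.955 × 142449 = 136039 W
n = n_s = 120×60/6 = 1200 rpm (synchronous)
ω = 2π×1200/60 = 125.7 rad/s
τ = P_out/ω = 136039/125.7 = 1080 N·m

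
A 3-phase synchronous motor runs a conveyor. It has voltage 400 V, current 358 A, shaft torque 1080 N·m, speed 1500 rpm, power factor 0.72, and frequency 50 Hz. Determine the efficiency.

ω = 2π × 1500/60 = 157.1 rad/s; P_out = τω = 1080 × 157.1 = 169668 W
P_in = √3·V_L·I_L·cosφ = 1.732 × 400 × 358 × 0.72 = 178576 W
η = P_out / P_in = 169668 / 178576 = 0.950 = 95.0%

95.0 %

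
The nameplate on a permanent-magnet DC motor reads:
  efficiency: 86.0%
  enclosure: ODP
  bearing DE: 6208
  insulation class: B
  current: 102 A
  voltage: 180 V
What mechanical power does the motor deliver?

15.8 kW

P_in = V·I = 180 × 102 = 18360 W
P_out = η·P_in = 0.86 × 18360 = 15790 W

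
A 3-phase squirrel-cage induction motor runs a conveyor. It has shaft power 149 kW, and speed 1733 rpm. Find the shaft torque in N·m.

821 N·m

ω = 2π × 1733/60 = 181.5 rad/s
τ = P/ω = 149000/181.5 = 821 N·m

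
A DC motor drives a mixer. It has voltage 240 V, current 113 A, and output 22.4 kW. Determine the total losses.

P_in = V·I = 240×113 = 27120 W
P_out = 22400 W
Losses = P_in − P_out = 27120 − 22400 = 4720 W

4720 W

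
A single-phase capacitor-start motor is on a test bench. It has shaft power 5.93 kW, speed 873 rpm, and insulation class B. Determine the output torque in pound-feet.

ω = 2π × 873/60 = 91.42 rad/s
τ = P/ω = 5930/91.42 = 64.87 N·m
In lb·ft: 64.87/1.356 = 47.8 lb·ft

47.8 lb·ft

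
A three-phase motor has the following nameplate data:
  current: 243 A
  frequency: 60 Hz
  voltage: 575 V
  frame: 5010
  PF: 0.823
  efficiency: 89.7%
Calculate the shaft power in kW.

179 kW

P_in = √3·V·I·cosφ = 1.732 × 575 × 243 × 0.823 = 199169 W
P_out = η·P_in = 0.897 × 199169 = 178655 W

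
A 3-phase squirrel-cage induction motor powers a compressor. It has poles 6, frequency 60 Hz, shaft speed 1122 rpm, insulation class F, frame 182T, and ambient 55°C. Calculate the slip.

n_s = 120f/p = 120×60/6 = 1200 rpm
s = (n_s − n)/n_s = (1200 − 1122)/1200 = 0.0650

6.50 %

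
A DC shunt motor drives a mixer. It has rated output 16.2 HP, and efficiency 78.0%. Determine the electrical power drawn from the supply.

15.5 kW

P_out = 16.2 × 746 = 12085 W
P_in = P_out/η = 12085/0.78 = 15494 W = 15.5 kW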